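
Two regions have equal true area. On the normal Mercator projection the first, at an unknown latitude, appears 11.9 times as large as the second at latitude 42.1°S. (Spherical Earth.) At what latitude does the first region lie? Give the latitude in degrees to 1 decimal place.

On Mercator, (apparent₁)/(apparent₂) = sec²φ₁ / sec²φ₂ when true areas are equal.
cos²φ₂ / cos²φ₁ = 11.9  ⇒  cos φ₁ = cos 42.1° / √11.9 = 0.7420/3.450 = 0.2151.
φ₁ = arccos(0.2151) ≈ 77.6°.

77.6°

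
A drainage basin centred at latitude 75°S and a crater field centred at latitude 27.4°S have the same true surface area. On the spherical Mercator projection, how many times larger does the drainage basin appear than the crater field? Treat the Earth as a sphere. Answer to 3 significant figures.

11.8

On Mercator, area is exaggerated by sec²φ = 1/cos²φ.
At 75°: sec²(75°) = 1/0.2588² = 14.93.
At 27.4°: sec²(27.4°) = 1/0.8878² = 1.269.
Ratio = 14.93/1.269 = cos²(27.4°)/cos²(75°) ≈ 11.8.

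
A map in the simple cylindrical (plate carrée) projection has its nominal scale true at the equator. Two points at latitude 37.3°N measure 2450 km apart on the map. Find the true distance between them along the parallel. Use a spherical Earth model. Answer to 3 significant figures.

1950 km

Plate carrée maps x = Rλ, y = Rφ. The meridian scale is h = 1 and the parallel scale is k = 1/cos φ = sec φ.
Along the parallel at 37.3°, map distances are exaggerated by k = sec 37.3° = 1.257.
True distance = 2450 / 1.257 = 2450 × cos 37.3° ≈ 1950 km.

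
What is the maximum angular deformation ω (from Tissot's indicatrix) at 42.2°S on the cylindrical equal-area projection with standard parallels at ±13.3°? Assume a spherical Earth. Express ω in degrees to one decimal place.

For cylindrical equal-area with standard parallel φ₀, h = cos φ / cos φ₀ and k = cos φ₀ / cos φ, so h·k = 1.
At 42.2°: h = 0.7612, k = 1.314; principal scales a = 1.314, b = 0.7612.
sin(ω/2) = (a − b)/(a + b) = 0.5525/2.075 = 0.2663, so ω = 2 arcsin(0.2663) ≈ 30.9°.

30.9°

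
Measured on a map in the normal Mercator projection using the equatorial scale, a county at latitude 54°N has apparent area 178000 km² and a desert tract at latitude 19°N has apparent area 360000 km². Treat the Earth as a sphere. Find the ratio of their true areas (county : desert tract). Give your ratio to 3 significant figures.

0.191

Since Mercator area scale is 1/cos²φ, the true area equals the apparent area multiplied by cos²φ.
True area of county: 178000 × cos²(54°) = 178000 × 0.3455 = 61500 km².
True area of desert tract: 360000 × cos²(19°) = 360000 × 0.8940 = 321800 km².
Ratio = 61500 / 321800 ≈ 0.191.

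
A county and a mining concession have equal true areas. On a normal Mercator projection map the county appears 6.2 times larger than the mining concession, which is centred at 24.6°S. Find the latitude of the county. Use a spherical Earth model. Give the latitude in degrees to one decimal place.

68.6°

For equal true areas on Mercator, apparent areas scale as sec²φ, so the ratio is cos²φ₂ / cos²φ₁.
cos²φ₂ / cos²φ₁ = 6.2  ⇒  cos φ₁ = cos 24.6° / √6.2 = 0.9092/2.490 = 0.3652.
φ₁ = arccos(0.3652) ≈ 68.6°.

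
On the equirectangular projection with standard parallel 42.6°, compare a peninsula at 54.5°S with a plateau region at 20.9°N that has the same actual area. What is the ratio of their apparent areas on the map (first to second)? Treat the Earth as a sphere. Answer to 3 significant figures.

With standard parallel φ₀ = 42.6°, the equirectangular projection gives x = Rλ cos φ₀, y = Rφ, so h = 1 and k = cos 42.6° / cos φ.
Areal scale at 54.5°: h·k = 1.000 × 1.268 = 1.268.
Areal scale at 20.9°: h·k = 1.000 × 0.7879 = 0.7879.
Ratio = 1.268/0.7879 ≈ 1.61.

1.61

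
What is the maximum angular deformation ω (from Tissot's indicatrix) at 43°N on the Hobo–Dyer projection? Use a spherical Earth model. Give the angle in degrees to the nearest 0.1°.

9.3°

Hobo–Dyer is a cylindrical equal-area projection with standard parallels at ±37.5°. For cylindrical equal-area with standard parallel φ₀, h = cos φ / cos φ₀ and k = cos φ₀ / cos φ, so h·k = 1.
At 43°: h = 0.9219, k = 1.085; principal scales a = 1.085, b = 0.9219.
sin(ω/2) = (a − b)/(a + b) = 0.1629/2.007 = 0.08119, so ω = 2 arcsin(0.08119) ≈ 9.3°.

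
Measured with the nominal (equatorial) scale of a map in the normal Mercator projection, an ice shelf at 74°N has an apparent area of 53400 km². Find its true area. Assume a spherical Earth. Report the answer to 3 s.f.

For Mercator, h = k = sec φ (a conformal cylindrical projection has a single point scale, 1/cos φ).
Areal scale = k² = sec²φ = 1/cos²(74°) = 1/0.2756² = 13.16.
True area = apparent / (areal scale) = 53400 / 13.16 ≈ 4060 km².

4060 km²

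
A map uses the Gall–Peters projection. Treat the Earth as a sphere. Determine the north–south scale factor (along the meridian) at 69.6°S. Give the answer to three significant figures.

0.493

The Gall–Peters projection is cylindrical equal-area with φ₀ = 45°. A cylindrical equal-area projection with standard parallel φ₀ has meridian scale h = cos φ / cos φ₀ and parallel scale k = cos φ₀ / cos φ (so areas are preserved, h·k = 1).
h = cos 69.6° / cos 45° = 0.3486/0.7071 = 0.4930.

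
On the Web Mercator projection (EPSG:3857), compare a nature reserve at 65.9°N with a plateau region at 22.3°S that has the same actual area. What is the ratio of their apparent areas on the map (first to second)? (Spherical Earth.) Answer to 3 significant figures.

Mercator areal scale is sec²φ.
At 65.9°: sec²(65.9°) = 1/0.4083² = 5.998.
At 22.3°: sec²(22.3°) = 1/0.9252² = 1.168.
Ratio = 5.998/1.168 = cos²(22.3°)/cos²(65.9°) ≈ 5.13.

5.13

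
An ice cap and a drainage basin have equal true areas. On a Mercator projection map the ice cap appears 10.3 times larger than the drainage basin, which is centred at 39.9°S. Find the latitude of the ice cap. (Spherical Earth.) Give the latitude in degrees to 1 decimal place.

76.2°

Mercator areal scale is sec²φ, so apparent-area ratio = sec²φ₁ / sec²φ₂ = cos²φ₂ / cos²φ₁.
cos²φ₂ / cos²φ₁ = 10.3  ⇒  cos φ₁ = cos 39.9° / √10.3 = 0.7672/3.209 = 0.2390.
φ₁ = arccos(0.2390) ≈ 76.2°.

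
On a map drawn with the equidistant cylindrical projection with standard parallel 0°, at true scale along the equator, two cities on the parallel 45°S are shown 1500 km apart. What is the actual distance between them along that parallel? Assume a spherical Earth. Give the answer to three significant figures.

1060 km

For the equirectangular projection with φ₀ = 0 (plate carrée), h = 1 along meridians and k = sec φ along parallels.
Along the parallel at 45°, map distances are exaggerated by k = sec 45° = 1.414.
True distance = 1500 / 1.414 = 1500 × cos 45° ≈ 1060 km.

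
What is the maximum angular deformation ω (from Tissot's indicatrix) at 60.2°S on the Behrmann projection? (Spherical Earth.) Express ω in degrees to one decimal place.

60.6°

The Behrmann projection is cylindrical equal-area with φ₀ = 30°. Cylindrical equal-area (φ₀ = 30°): h = cos φ / cos 30° along meridians, k = cos 30° / cos φ along parallels; h·k = 1.
At 60.2°: h = 0.5739, k = 1.743; principal scales a = 1.743, b = 0.5739.
sin(ω/2) = (a − b)/(a + b) = 1.169/2.316 = 0.5045, so ω = 2 arcsin(0.5045) ≈ 60.6°.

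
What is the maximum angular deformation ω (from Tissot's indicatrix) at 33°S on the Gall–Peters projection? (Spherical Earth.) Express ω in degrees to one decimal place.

Gall–Peters is a cylindrical equal-area projection with standard parallels at ±45°. A cylindrical equal-area projection with standard parallel φ₀ has meridian scale h = cos φ / cos φ₀ and parallel scale k = cos φ₀ / cos φ (so areas are preserved, h·k = 1).
At 33°: h = 1.186, k = 0.8431; principal scales a = 1.186, b = 0.8431.
sin(ω/2) = (a − b)/(a + b) = 0.3429/2.029 = 0.1690, so ω = 2 arcsin(0.1690) ≈ 19.5°.

19.5°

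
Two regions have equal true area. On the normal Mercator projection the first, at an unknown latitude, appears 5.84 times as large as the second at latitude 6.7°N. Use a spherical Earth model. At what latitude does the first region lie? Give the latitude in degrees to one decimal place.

65.7°

For equal true areas on Mercator, apparent areas scale as sec²φ, so the ratio is cos²φ₂ / cos²φ₁.
cos²φ₂ / cos²φ₁ = 5.84  ⇒  cos φ₁ = cos 6.7° / √5.84 = 0.9932/2.417 = 0.4110.
φ₁ = arccos(0.4110) ≈ 65.7°.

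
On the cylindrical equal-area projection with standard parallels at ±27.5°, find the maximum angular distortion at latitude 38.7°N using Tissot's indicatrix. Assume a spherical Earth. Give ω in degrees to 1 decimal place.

14.6°

Cylindrical equal-area (φ₀ = 27.5°): h = cos φ / cos 27.5° along meridians, k = cos 27.5° / cos φ along parallels; h·k = 1.
At 38.7°: h = 0.8798, k = 1.137; principal scales a = 1.137, b = 0.8798.
sin(ω/2) = (a − b)/(a + b) = 0.2567/2.016 = 0.1273, so ω = 2 arcsin(0.1273) ≈ 14.6°.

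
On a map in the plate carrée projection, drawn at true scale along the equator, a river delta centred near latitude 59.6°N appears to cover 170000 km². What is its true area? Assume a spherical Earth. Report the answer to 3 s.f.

For the equirectangular projection with φ₀ = 0 (plate carrée), h = 1 along meridians and k = sec φ along parallels.
Areal scale = h·k = 1 × sec φ; at 59.6°, h = 1.000, k = 1.976, so h·k = 1.976.
True area = apparent / (areal scale) = 170000 / 1.976 ≈ 86000 km².

86000 km²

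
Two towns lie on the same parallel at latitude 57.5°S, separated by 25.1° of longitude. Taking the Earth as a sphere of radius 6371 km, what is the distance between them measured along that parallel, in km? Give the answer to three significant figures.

1500 km

Arc length along a parallel = R cos φ · Δλ (with Δλ in radians).
= 6371 × cos 57.5° × (25.1° × π/180) = 6371 × 0.5373 × 0.4381 ≈ 1500 km.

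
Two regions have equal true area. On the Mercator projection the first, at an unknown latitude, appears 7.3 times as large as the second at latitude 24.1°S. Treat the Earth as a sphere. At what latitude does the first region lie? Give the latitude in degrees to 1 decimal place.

On Mercator, (apparent₁)/(apparent₂) = sec²φ₁ / sec²φ₂ when true areas are equal.
cos²φ₂ / cos²φ₁ = 7.3  ⇒  cos φ₁ = cos 24.1° / √7.3 = 0.9128/2.702 = 0.3379.
φ₁ = arccos(0.3379) ≈ 70.3°.

70.3°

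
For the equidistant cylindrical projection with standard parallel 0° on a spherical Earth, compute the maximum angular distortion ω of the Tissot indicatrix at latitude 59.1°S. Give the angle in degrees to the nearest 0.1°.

For the equirectangular projection with φ₀ = 0 (plate carrée), h = 1 along meridians and k = sec φ along parallels.
At 59.1°: h = 1.000, k = 1.947; principal scales a = 1.947, b = 1.000.
sin(ω/2) = (a − b)/(a + b) = 0.9473/2.947 = 0.3214, so ω = 2 arcsin(0.3214) ≈ 37.5°.

37.5°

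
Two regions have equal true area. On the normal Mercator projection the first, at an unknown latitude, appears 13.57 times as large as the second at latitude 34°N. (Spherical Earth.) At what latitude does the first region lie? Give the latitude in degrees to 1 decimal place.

Mercator areal scale is sec²φ, so apparent-area ratio = sec²φ₁ / sec²φ₂ = cos²φ₂ / cos²φ₁.
cos²φ₂ / cos²φ₁ = 13.57  ⇒  cos φ₁ = cos 34° / √13.57 = 0.8290/3.684 = 0.2251.
φ₁ = arccos(0.2251) ≈ 77.0°.

77.0°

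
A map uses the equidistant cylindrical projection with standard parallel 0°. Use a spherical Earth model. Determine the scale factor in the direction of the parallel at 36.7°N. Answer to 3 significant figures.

Plate carrée maps x = Rλ, y = Rφ. The meridian scale is h = 1 and the parallel scale is k = 1/cos φ = sec φ.
k = 1/cos 36.7° = 1/0.8018 = 1.247.

1.25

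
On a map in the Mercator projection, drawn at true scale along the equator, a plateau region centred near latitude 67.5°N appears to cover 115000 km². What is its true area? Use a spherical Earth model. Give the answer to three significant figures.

The Mercator projection is conformal; its linear scale factor is the same in every direction and equals sec φ = 1/cos φ.
Areal scale = k² = sec²φ = 1/cos²(67.5°) = 1/0.3827² = 6.828.
True area = apparent / (areal scale) = 115000 / 6.828 ≈ 16800 km².

16800 km²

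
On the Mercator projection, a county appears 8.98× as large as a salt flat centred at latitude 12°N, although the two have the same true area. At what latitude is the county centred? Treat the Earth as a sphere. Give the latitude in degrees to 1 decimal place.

70.9°

On Mercator, (apparent₁)/(apparent₂) = sec²φ₁ / sec²φ₂ when true areas are equal.
cos²φ₂ / cos²φ₁ = 8.98  ⇒  cos φ₁ = cos 12° / √8.98 = 0.9781/2.997 = 0.3264.
φ₁ = arccos(0.3264) ≈ 70.9°.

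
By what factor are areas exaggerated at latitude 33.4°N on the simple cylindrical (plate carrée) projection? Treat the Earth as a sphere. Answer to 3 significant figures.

1.20

In the plate carrée (x = Rλ, y = Rφ), meridians are true-scale (h = 1) and parallels are stretched by k = sec φ.
Areal scale = h·k = 1 × sec φ; at 33.4°, h = 1.000, k = 1.198, so h·k = 1.198.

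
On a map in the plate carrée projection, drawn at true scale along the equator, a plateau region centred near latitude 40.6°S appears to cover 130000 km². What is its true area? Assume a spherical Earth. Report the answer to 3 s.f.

For the equirectangular projection with φ₀ = 0 (plate carrée), h = 1 along meridians and k = sec φ along parallels.
Areal scale = h·k = 1 × sec φ; at 40.6°, h = 1.000, k = 1.317, so h·k = 1.317.
True area = apparent / (areal scale) = 130000 / 1.317 ≈ 98700 km².

98700 km²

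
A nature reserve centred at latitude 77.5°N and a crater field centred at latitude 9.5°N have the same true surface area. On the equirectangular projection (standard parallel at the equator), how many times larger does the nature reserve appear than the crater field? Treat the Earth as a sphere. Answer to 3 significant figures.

For the equirectangular projection with φ₀ = 0 (plate carrée), h = 1 along meridians and k = sec φ along parallels.
Areal scale at 77.5°: h·k = 1.000 × 4.620 = 4.620.
Areal scale at 9.5°: h·k = 1.000 × 1.014 = 1.014.
Ratio = 4.620/1.014 ≈ 4.56.

4.56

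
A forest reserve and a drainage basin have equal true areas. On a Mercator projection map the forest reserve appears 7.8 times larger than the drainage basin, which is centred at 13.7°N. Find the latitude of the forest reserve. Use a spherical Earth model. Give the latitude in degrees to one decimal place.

On Mercator, (apparent₁)/(apparent₂) = sec²φ₁ / sec²φ₂ when true areas are equal.
cos²φ₂ / cos²φ₁ = 7.8  ⇒  cos φ₁ = cos 13.7° / √7.8 = 0.9715/2.793 = 0.3479.
φ₁ = arccos(0.3479) ≈ 69.6°.

69.6°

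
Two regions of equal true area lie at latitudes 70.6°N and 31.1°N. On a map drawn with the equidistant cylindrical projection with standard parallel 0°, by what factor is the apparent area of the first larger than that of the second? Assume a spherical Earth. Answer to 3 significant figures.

2.58

Plate carrée maps x = Rλ, y = Rφ. The meridian scale is h = 1 and the parallel scale is k = 1/cos φ = sec φ.
Areal scale at 70.6°: h·k = 1.000 × 3.011 = 3.011.
Areal scale at 31.1°: h·k = 1.000 × 1.168 = 1.168.
Ratio = 3.011/1.168 ≈ 2.58.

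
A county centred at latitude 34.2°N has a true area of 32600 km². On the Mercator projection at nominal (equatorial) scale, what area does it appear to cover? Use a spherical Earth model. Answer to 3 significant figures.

47700 km²

The Mercator projection is conformal; its linear scale factor is the same in every direction and equals sec φ = 1/cos φ.
Areal scale = k² = sec²φ = 1/cos²(34.2°) = 1/0.8271² = 1.462.
Apparent area = 32600 × 1.462 ≈ 47700 km².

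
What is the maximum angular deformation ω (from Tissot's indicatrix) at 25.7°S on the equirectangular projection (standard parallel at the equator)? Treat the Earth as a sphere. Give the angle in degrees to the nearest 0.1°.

6.0°

For the equirectangular projection with φ₀ = 0 (plate carrée), h = 1 along meridians and k = sec φ along parallels.
At 25.7°: h = 1.000, k = 1.110; principal scales a = 1.110, b = 1.000.
sin(ω/2) = (a − b)/(a + b) = 0.1098/2.110 = 0.05204, so ω = 2 arcsin(0.05204) ≈ 6.0°.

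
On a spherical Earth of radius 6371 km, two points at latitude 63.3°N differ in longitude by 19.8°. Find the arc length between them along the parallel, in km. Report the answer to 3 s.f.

Arc length along a parallel = R cos φ · Δλ (with Δλ in radians).
= 6371 × cos 63.3° × (19.8° × π/180) = 6371 × 0.4493 × 0.3456 ≈ 989 km.

989 km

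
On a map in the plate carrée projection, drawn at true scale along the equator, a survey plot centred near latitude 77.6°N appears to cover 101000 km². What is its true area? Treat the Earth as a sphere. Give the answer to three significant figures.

For the equirectangular projection with φ₀ = 0 (plate carrée), h = 1 along meridians and k = sec φ along parallels.
Areal scale = h·k = 1 × sec φ; at 77.6°, h = 1.000, k = 4.657, so h·k = 4.657.
True area = apparent / (areal scale) = 101000 / 4.657 ≈ 21700 km².

21700 km²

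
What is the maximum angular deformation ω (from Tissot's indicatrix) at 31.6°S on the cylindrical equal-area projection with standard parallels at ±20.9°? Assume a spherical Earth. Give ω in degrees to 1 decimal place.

Cylindrical equal-area (φ₀ = 20.9°): h = cos φ / cos 20.9° along meridians, k = cos 20.9° / cos φ along parallels; h·k = 1.
At 31.6°: h = 0.9117, k = 1.097; principal scales a = 1.097, b = 0.9117.
sin(ω/2) = (a − b)/(a + b) = 0.1851/2.009 = 0.09217, so ω = 2 arcsin(0.09217) ≈ 10.6°.

10.6°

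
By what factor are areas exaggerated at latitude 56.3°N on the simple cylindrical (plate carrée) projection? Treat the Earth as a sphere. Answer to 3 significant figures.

For the equirectangular projection with φ₀ = 0 (plate carrée), h = 1 along meridians and k = sec φ along parallels.
Areal scale = h·k = 1 × sec φ; at 56.3°, h = 1.000, k = 1.802, so h·k = 1.802.

1.80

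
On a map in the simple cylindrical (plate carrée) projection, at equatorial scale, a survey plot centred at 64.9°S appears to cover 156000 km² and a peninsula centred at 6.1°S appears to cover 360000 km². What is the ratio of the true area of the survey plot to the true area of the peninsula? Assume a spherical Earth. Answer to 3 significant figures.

On the plate carrée, areal scale = h·k = 1 × sec φ, so true area = apparent × cos φ.
True area of survey plot: 156000 × cos(64.9°) = 156000 × 0.4242 = 66180 km².
True area of peninsula: 360000 × cos(6.1°) = 360000 × 0.9943 = 358000 km².
Ratio = 66180 / 358000 ≈ 0.185.

0.185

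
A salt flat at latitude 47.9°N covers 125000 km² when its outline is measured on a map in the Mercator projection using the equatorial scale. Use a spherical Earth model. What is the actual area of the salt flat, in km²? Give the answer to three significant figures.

56200 km²

The Mercator projection is conformal; its linear scale factor is the same in every direction and equals sec φ = 1/cos φ.
Areal scale = k² = sec²φ = 1/cos²(47.9°) = 1/0.6704² = 2.225.
True area = apparent / (areal scale) = 125000 / 2.225 ≈ 56200 km².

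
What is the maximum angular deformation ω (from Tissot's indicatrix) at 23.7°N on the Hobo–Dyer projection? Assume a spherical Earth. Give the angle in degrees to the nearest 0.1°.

16.4°

Hobo–Dyer is a cylindrical equal-area projection with standard parallels at ±37.5°. For cylindrical equal-area with standard parallel φ₀, h = cos φ / cos φ₀ and k = cos φ₀ / cos φ, so h·k = 1.
At 23.7°: h = 1.154, k = 0.8664; principal scales a = 1.154, b = 0.8664.
sin(ω/2) = (a − b)/(a + b) = 0.2877/2.021 = 0.1424, so ω = 2 arcsin(0.1424) ≈ 16.4°.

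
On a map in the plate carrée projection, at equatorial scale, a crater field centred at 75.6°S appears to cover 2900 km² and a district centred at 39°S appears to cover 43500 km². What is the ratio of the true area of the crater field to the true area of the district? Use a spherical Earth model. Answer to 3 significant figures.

0.0213

On the plate carrée, areal scale = h·k = 1 × sec φ, so true area = apparent × cos φ.
True area of crater field: 2900 × cos(75.6°) = 2900 × 0.2487 = 721.2 km².
True area of district: 43500 × cos(39°) = 43500 × 0.7771 = 33810 km².
Ratio = 721.2 / 33810 ≈ 0.0213.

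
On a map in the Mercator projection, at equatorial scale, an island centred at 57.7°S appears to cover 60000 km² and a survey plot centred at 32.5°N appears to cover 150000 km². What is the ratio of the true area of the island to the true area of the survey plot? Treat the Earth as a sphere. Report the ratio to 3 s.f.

0.161

On Mercator the areal scale is sec²φ, so true area = apparent × cos²φ.
True area of island: 60000 × cos²(57.7°) = 60000 × 0.2855 = 17130 km².
True area of survey plot: 150000 × cos²(32.5°) = 150000 × 0.7113 = 106700 km².
Ratio = 17130 / 106700 ≈ 0.161.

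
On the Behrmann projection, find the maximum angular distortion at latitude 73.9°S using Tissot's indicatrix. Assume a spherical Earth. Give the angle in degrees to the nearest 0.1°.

109.0°

Behrmann is a cylindrical equal-area projection with standard parallels at ±30°. Cylindrical equal-area (φ₀ = 30°): h = cos φ / cos 30° along meridians, k = cos 30° / cos φ along parallels; h·k = 1.
At 73.9°: h = 0.3202, k = 3.123; principal scales a = 3.123, b = 0.3202.
sin(ω/2) = (a − b)/(a + b) = 2.803/3.443 = 0.8140, so ω = 2 arcsin(0.8140) ≈ 109.0°.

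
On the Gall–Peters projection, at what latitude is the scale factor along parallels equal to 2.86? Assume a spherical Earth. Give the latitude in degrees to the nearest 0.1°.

75.7°

The Gall–Peters projection is cylindrical equal-area with φ₀ = 45°. A cylindrical equal-area projection with standard parallel φ₀ has meridian scale h = cos φ / cos φ₀ and parallel scale k = cos φ₀ / cos φ (so areas are preserved, h·k = 1).
k = cos φ₀ / cos φ = 2.86  ⇒  cos φ = cos 45° / 2.86 = 0.2472.
φ = arccos(0.2472) ≈ 75.7°.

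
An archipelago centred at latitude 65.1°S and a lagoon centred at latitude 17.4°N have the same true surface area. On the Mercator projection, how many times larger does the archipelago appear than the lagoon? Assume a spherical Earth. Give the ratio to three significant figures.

Mercator areal scale is sec²φ.
At 65.1°: sec²(65.1°) = 1/0.4210² = 5.641.
At 17.4°: sec²(17.4°) = 1/0.9542² = 1.098.
Ratio = 5.641/1.098 = cos²(17.4°)/cos²(65.1°) ≈ 5.14.

5.14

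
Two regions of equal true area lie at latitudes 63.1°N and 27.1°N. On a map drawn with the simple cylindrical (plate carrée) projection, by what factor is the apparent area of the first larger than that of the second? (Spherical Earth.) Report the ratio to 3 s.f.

Plate carrée maps x = Rλ, y = Rφ. The meridian scale is h = 1 and the parallel scale is k = 1/cos φ = sec φ.
Areal scale at 63.1°: h·k = 1.000 × 2.210 = 2.210.
Areal scale at 27.1°: h·k = 1.000 × 1.123 = 1.123.
Ratio = 2.210/1.123 ≈ 1.97.

1.97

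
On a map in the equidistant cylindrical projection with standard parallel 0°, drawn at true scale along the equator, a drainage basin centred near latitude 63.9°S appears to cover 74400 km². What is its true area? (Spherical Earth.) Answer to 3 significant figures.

32700 km²

Plate carrée maps x = Rλ, y = Rφ. The meridian scale is h = 1 and the parallel scale is k = 1/cos φ = sec φ.
Areal scale = h·k = 1 × sec φ; at 63.9°, h = 1.000, k = 2.273, so h·k = 2.273.
True area = apparent / (areal scale) = 74400 / 2.273 ≈ 32700 km².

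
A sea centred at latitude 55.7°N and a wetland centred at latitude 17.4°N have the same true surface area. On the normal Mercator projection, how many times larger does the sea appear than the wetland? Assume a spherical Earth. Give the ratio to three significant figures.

Mercator areal scale is sec²φ.
At 55.7°: sec²(55.7°) = 1/0.5635² = 3.149.
At 17.4°: sec²(17.4°) = 1/0.9542² = 1.098.
Ratio = 3.149/1.098 = cos²(17.4°)/cos²(55.7°) ≈ 2.87.

2.87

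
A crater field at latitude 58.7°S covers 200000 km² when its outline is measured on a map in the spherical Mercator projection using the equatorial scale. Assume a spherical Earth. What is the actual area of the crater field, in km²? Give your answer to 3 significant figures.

54000 km²

For Mercator, h = k = sec φ (a conformal cylindrical projection has a single point scale, 1/cos φ).
Areal scale = k² = sec²φ = 1/cos²(58.7°) = 1/0.5195² = 3.705.
True area = apparent / (areal scale) = 200000 / 3.705 ≈ 54000 km².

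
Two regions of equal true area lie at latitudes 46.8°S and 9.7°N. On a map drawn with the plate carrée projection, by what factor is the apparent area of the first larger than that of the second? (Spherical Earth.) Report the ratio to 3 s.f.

1.44

For the equirectangular projection with φ₀ = 0 (plate carrée), h = 1 along meridians and k = sec φ along parallels.
Areal scale at 46.8°: h·k = 1.000 × 1.461 = 1.461.
Areal scale at 9.7°: h·k = 1.000 × 1.015 = 1.015.
Ratio = 1.461/1.015 ≈ 1.44.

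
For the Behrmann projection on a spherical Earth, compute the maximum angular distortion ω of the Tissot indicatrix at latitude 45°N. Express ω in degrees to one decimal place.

23.1°

The Behrmann projection is cylindrical equal-area with φ₀ = 30°. Cylindrical equal-area (φ₀ = 30°): h = cos φ / cos 30° along meridians, k = cos 30° / cos φ along parallels; h·k = 1.
At 45°: h = 0.8165, k = 1.225; principal scales a = 1.225, b = 0.8165.
sin(ω/2) = (a − b)/(a + b) = 0.4082/2.041 = 0.2000, so ω = 2 arcsin(0.2000) ≈ 23.1°.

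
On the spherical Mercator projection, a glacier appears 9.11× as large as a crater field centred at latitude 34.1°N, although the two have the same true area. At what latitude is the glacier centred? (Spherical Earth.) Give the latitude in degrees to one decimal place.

Mercator areal scale is sec²φ, so apparent-area ratio = sec²φ₁ / sec²φ₂ = cos²φ₂ / cos²φ₁.
cos²φ₂ / cos²φ₁ = 9.11  ⇒  cos φ₁ = cos 34.1° / √9.11 = 0.8281/3.018 = 0.2743.
φ₁ = arccos(0.2743) ≈ 74.1°.

74.1°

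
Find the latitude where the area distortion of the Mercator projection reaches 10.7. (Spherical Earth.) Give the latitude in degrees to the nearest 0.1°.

Mercator areal scale is sec²φ.
sec²φ = 10.7  ⇒  cos²φ = 0.09346  ⇒  cos φ = 0.3057.
φ = arccos(0.3057) ≈ 72.2°.

72.2°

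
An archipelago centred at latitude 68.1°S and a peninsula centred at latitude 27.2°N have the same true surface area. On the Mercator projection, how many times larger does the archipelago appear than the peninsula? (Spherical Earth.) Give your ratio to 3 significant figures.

5.69

On Mercator, area is exaggerated by sec²φ = 1/cos²φ.
At 68.1°: sec²(68.1°) = 1/0.3730² = 7.188.
At 27.2°: sec²(27.2°) = 1/0.8894² = 1.264.
Ratio = 7.188/1.264 = cos²(27.2°)/cos²(68.1°) ≈ 5.69.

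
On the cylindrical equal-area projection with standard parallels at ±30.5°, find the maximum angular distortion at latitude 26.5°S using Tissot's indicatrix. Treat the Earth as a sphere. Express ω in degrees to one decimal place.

Cylindrical equal-area (φ₀ = 30.5°): h = cos φ / cos 30.5° along meridians, k = cos 30.5° / cos φ along parallels; h·k = 1.
At 26.5°: h = 1.039, k = 0.9628; principal scales a = 1.039, b = 0.9628.
sin(ω/2) = (a − b)/(a + b) = 0.07587/2.001 = 0.03791, so ω = 2 arcsin(0.03791) ≈ 4.3°.

4.3°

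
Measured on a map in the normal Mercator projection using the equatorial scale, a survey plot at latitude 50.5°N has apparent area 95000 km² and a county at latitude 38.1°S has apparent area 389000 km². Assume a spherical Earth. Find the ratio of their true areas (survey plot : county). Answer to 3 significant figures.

Since Mercator area scale is 1/cos²φ, the true area equals the apparent area multiplied by cos²φ.
True area of survey plot: 95000 × cos²(50.5°) = 95000 × 0.4046 = 38440 km².
True area of county: 389000 × cos²(38.1°) = 389000 × 0.6193 = 240900 km².
Ratio = 38440 / 240900 ≈ 0.160.

0.160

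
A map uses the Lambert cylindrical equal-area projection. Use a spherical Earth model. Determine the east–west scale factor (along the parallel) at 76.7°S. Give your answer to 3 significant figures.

The Lambert cylindrical equal-area projection is the cylindrical equal-area projection with its standard parallel at the equator (φ₀ = 0). For cylindrical equal-area with standard parallel φ₀, h = cos φ / cos φ₀ and k = cos φ₀ / cos φ, so h·k = 1.
k = cos 0° / cos 76.7° = 1.000/0.2300 = 4.347.

4.35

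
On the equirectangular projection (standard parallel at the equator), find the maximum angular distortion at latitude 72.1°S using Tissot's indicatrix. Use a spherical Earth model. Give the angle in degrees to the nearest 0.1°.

In the plate carrée (x = Rλ, y = Rφ), meridians are true-scale (h = 1) and parallels are stretched by k = sec φ.
At 72.1°: h = 1.000, k = 3.254; principal scales a = 3.254, b = 1.000.
sin(ω/2) = (a − b)/(a + b) = 2.254/4.254 = 0.5298, so ω = 2 arcsin(0.5298) ≈ 64.0°.

64.0°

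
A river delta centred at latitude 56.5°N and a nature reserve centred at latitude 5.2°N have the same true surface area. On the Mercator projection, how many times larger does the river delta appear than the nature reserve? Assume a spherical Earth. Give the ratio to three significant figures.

On Mercator, area is exaggerated by sec²φ = 1/cos²φ.
At 56.5°: sec²(56.5°) = 1/0.5519² = 3.283.
At 5.2°: sec²(5.2°) = 1/0.9959² = 1.008.
Ratio = 3.283/1.008 = cos²(5.2°)/cos²(56.5°) ≈ 3.26.

3.26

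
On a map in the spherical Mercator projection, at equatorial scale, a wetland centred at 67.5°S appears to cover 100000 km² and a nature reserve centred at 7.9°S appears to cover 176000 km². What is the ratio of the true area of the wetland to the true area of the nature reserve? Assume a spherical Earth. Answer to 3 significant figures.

0.0848

On Mercator the areal scale is sec²φ, so true area = apparent × cos²φ.
True area of wetland: 100000 × cos²(67.5°) = 100000 × 0.1464 = 14640 km².
True area of nature reserve: 176000 × cos²(7.9°) = 176000 × 0.9811 = 172700 km².
Ratio = 14640 / 172700 ≈ 0.0848.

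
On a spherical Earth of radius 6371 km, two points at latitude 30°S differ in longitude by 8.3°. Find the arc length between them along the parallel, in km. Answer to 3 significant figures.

799 km

Arc length along a parallel = R cos φ · Δλ (with Δλ in radians).
= 6371 × cos 30° × (8.3° × π/180) = 6371 × 0.8660 × 0.1449 ≈ 799 km.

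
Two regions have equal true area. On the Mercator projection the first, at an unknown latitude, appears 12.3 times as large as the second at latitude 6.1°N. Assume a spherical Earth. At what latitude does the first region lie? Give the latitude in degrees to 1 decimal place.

On Mercator, (apparent₁)/(apparent₂) = sec²φ₁ / sec²φ₂ when true areas are equal.
cos²φ₂ / cos²φ₁ = 12.3  ⇒  cos φ₁ = cos 6.1° / √12.3 = 0.9943/3.507 = 0.2835.
φ₁ = arccos(0.2835) ≈ 73.5°.

73.5°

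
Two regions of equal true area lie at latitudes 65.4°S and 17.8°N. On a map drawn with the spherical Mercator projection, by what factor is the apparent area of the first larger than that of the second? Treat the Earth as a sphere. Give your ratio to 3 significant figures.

5.23

Mercator is conformal with k = sec φ, so areal scale = k² = sec²φ.
At 65.4°: sec²(65.4°) = 1/0.4163² = 5.771.
At 17.8°: sec²(17.8°) = 1/0.9521² = 1.103.
Ratio = 5.771/1.103 = cos²(17.8°)/cos²(65.4°) ≈ 5.23.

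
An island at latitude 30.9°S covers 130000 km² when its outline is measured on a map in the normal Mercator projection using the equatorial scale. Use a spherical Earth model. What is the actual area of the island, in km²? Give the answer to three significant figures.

95700 km²

For Mercator, h = k = sec φ (a conformal cylindrical projection has a single point scale, 1/cos φ).
Areal scale = k² = sec²φ = 1/cos²(30.9°) = 1/0.8581² = 1.358.
True area = apparent / (areal scale) = 130000 / 1.358 ≈ 95700 km².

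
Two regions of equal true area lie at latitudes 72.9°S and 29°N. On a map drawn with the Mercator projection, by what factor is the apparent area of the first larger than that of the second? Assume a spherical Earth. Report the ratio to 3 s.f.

8.85

Mercator areal scale is sec²φ.
At 72.9°: sec²(72.9°) = 1/0.2940² = 11.57.
At 29°: sec²(29°) = 1/0.8746² = 1.307.
Ratio = 11.57/1.307 = cos²(29°)/cos²(72.9°) ≈ 8.85.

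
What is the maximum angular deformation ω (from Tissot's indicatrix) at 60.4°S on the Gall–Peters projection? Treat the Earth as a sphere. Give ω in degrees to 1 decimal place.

The Gall–Peters projection is cylindrical equal-area with φ₀ = 45°. A cylindrical equal-area projection with standard parallel φ₀ has meridian scale h = cos φ / cos φ₀ and parallel scale k = cos φ₀ / cos φ (so areas are preserved, h·k = 1).
At 60.4°: h = 0.6985, k = 1.432; principal scales a = 1.432, b = 0.6985.
sin(ω/2) = (a − b)/(a + b) = 0.7330/2.130 = 0.3441, so ω = 2 arcsin(0.3441) ≈ 40.3°.

40.3°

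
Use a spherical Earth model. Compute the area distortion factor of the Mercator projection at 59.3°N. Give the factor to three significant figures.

The Mercator projection is conformal; its linear scale factor is the same in every direction and equals sec φ = 1/cos φ.
Areal scale = k² = sec²φ = 1/cos²(59.3°) = 1/0.5105² = 3.837.

3.84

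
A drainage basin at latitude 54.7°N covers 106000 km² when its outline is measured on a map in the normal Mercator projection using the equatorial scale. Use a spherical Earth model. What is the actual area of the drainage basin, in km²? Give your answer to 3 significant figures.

35400 km²

The Mercator projection is conformal; its linear scale factor is the same in every direction and equals sec φ = 1/cos φ.
Areal scale = k² = sec²φ = 1/cos²(54.7°) = 1/0.5779² = 2.995.
True area = apparent / (areal scale) = 106000 / 2.995 ≈ 35400 km².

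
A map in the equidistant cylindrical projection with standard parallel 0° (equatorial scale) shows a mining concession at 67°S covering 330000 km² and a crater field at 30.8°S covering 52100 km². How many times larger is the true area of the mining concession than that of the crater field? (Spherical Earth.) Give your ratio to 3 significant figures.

Plate carrée has h = 1 and k = sec φ, giving areal scale sec φ; true area = (apparent area) · cos φ.
True area of mining concession: 330000 × cos(67°) = 330000 × 0.3907 = 128900 km².
True area of crater field: 52100 × cos(30.8°) = 52100 × 0.8590 = 44750 km².
Ratio = 128900 / 44750 ≈ 2.88.

2.88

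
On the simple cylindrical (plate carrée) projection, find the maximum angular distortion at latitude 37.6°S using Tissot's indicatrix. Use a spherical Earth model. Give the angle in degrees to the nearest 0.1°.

In the plate carrée (x = Rλ, y = Rφ), meridians are true-scale (h = 1) and parallels are stretched by k = sec φ.
At 37.6°: h = 1.000, k = 1.262; principal scales a = 1.262, b = 1.000.
sin(ω/2) = (a − b)/(a + b) = 0.2622/2.262 = 0.1159, so ω = 2 arcsin(0.1159) ≈ 13.3°.

13.3°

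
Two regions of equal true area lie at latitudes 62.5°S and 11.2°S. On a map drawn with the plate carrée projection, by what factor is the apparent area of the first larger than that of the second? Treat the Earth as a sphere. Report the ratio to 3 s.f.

2.12

Plate carrée maps x = Rλ, y = Rφ. The meridian scale is h = 1 and the parallel scale is k = 1/cos φ = sec φ.
Areal scale at 62.5°: h·k = 1.000 × 2.166 = 2.166.
Areal scale at 11.2°: h·k = 1.000 × 1.019 = 1.019.
Ratio = 2.166/1.019 ≈ 2.12.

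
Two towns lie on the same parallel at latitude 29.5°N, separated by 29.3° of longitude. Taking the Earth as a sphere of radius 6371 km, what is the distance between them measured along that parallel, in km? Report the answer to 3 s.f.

Arc length along a parallel = R cos φ · Δλ (with Δλ in radians).
= 6371 × cos 29.5° × (29.3° × π/180) = 6371 × 0.8704 × 0.5114 ≈ 2840 km.

2840 km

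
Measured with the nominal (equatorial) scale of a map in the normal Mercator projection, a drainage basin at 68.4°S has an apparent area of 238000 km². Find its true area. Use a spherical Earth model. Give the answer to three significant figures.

32300 km²

The Mercator projection is conformal; its linear scale factor is the same in every direction and equals sec φ = 1/cos φ.
Areal scale = k² = sec²φ = 1/cos²(68.4°) = 1/0.3681² = 7.379.
True area = apparent / (areal scale) = 238000 / 7.379 ≈ 32300 km².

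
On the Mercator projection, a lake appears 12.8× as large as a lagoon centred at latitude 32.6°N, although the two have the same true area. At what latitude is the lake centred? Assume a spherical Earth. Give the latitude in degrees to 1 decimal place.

For equal true areas on Mercator, apparent areas scale as sec²φ, so the ratio is cos²φ₂ / cos²φ₁.
cos²φ₂ / cos²φ₁ = 12.8  ⇒  cos φ₁ = cos 32.6° / √12.8 = 0.8425/3.578 = 0.2355.
φ₁ = arccos(0.2355) ≈ 76.4°.

76.4°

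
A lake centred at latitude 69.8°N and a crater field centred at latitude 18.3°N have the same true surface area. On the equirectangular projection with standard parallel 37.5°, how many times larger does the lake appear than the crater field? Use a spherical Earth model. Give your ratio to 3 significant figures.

2.75

The equidistant cylindrical projection with φ₀ = 37.5° has h = 1 (meridians true) and k = cos φ₀ / cos φ along parallels.
Areal scale at 69.8°: h·k = 1.000 × 2.298 = 2.298.
Areal scale at 18.3°: h·k = 1.000 × 0.8356 = 0.8356.
Ratio = 2.298/0.8356 ≈ 2.75.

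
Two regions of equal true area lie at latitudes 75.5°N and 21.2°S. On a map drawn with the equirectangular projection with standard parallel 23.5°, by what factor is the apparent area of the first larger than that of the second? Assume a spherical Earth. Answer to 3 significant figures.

In the equirectangular projection with standard parallel φ₀ = 23.5° (x = Rλ cos φ₀, y = Rφ), meridians are true-scale (h = 1) and the parallel scale is k = cos φ₀ / cos φ.
Areal scale at 75.5°: h·k = 1.000 × 3.663 = 3.663.
Areal scale at 21.2°: h·k = 1.000 × 0.9836 = 0.9836.
Ratio = 3.663/0.9836 ≈ 3.72.

3.72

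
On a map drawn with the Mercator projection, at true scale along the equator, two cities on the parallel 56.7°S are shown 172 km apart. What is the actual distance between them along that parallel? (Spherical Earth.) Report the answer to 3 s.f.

94.4 km

Mercator is conformal, so the point scale is isotropic: h = k = sec φ = 1/cos φ.
Along the parallel at 56.7°, map distances are exaggerated by k = sec 56.7° = 1.821.
True distance = 172 / 1.821 = 172 × cos 56.7° ≈ 94.4 km.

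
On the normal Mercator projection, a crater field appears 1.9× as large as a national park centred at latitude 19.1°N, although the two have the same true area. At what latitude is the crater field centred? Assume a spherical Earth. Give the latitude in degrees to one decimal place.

46.7°

On Mercator, (apparent₁)/(apparent₂) = sec²φ₁ / sec²φ₂ when true areas are equal.
cos²φ₂ / cos²φ₁ = 1.9  ⇒  cos φ₁ = cos 19.1° / √1.9 = 0.9449/1.378 = 0.6855.
φ₁ = arccos(0.6855) ≈ 46.7°.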